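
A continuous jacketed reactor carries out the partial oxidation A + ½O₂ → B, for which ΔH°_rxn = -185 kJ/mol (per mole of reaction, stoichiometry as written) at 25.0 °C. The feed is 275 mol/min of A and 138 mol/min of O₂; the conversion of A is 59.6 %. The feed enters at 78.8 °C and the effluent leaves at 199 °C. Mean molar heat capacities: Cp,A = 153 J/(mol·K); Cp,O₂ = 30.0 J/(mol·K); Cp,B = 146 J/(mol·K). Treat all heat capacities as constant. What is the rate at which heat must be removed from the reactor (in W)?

Extent of reaction ξ = 0.596 × 275 = 163.9 mol/min
Reaction term: ξ·ΔH°_rxn = 163.9 × -185 = -30322 kJ/min
Sensible, feed 78.8→25 °C: -2486.4 kJ/min
Outlet flows (mol/min): A 111.1, O₂ 56.05, B 163.9
Sensible, products 25→199 °C: 7414 kJ/min
Q = ΔH = -25394 kJ/min = -423.23 kW
Heat removed = 423230 W

Q_out = 423000 W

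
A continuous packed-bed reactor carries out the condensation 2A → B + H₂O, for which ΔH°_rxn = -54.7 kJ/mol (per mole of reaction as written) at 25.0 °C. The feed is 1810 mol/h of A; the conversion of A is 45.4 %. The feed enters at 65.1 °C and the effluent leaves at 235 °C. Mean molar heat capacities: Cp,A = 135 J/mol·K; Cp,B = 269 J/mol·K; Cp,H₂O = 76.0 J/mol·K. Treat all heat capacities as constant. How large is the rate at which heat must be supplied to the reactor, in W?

Q_in = 7090 W

Extent of reaction ξ = 0.454 × 1810 / 2 = 410.87 mol/h
Reaction term: ξ·ΔH°_rxn = 410.87 × -54.7 = -22475 kJ/h
Sensible, feed 65.1→25 °C: -9798.4 kJ/h
Outlet flows (mol/h): A 988.26, B 410.87, H₂O 410.87
Sensible, products 25→235 °C: 57785 kJ/h
Q = ΔH = 25512 kJ/h = 7.0866 kW
Heat supplied = 7086.6 W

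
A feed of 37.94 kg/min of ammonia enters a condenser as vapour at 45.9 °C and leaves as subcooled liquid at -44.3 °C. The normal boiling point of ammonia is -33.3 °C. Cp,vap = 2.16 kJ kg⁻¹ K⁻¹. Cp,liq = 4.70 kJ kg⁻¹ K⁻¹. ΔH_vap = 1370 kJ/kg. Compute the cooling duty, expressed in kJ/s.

Q_c = 1010 kJ/s

vapour 45.9→-33.3 °C: -171.07 kJ/kg
condensation at -33.3 °C: -1370 kJ/kg
liquid -33.3→-44.3 °C: -51.7 kJ/kg
Δh = -171.07 + -1370 + -51.7 = -1592.8 kJ/kg
Q = ṁ·Δh = 37.94 kg/min × -1592.8 kJ/kg = -60430 kJ/min
|Q| = 1007.2 kW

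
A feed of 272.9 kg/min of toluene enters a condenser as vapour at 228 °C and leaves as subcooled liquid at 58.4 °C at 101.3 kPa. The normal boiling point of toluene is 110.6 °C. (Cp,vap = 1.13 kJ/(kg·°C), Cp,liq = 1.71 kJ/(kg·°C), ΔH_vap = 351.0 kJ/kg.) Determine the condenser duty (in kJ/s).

vapour 228→110.6 °C: -132.66 kJ/kg
condensation at 110.6 °C: -351 kJ/kg
liquid 110.6→58.4 °C: -89.262 kJ/kg
Δh = -132.66 + -351 + -89.262 = -572.92 kJ/kg
Q = ṁ·Δh = 272.9 kg/min × -572.92 kJ/kg = -156350 kJ/min
|Q| = 2605.8 kW

Q_c = 2610 kJ/s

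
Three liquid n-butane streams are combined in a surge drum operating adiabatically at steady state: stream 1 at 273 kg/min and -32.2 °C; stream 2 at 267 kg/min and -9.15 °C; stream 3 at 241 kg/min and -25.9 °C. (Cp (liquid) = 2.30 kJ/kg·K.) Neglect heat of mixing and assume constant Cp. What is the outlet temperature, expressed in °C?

T_out = -22.4 °C

Energy balance with Q = 0: Σ ṁᵢCp,ᵢ(T_out − Tᵢ) = 0
Σ ṁᵢCp,ᵢTᵢ = 273×2.30×-32.2 + 267×2.30×-9.15 + 241×2.30×-25.9 = -40194
Σ ṁᵢCp,ᵢ = 273×2.30 + 267×2.30 + 241×2.30 = 1796.3
T_out = -40194 / 1796.3 = -22.376 °C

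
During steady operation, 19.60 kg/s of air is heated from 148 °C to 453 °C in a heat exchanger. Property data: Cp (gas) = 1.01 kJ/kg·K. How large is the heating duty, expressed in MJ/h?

Q = ṁ·Cp·ΔT = 19.60 × 1.01 × (453 − 148) = 6037.8 kJ/s
Heating duty = 21736 MJ/h

Q = 21700 MJ/h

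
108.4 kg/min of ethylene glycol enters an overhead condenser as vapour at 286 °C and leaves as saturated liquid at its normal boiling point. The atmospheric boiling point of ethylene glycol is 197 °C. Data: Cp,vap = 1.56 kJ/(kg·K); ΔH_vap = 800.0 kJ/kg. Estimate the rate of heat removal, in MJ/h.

Q_c = 6110 MJ/h

vapour 286→197 °C: -138.84 kJ/kg
condensation at 197 °C: -800 kJ/kg
Δh = -138.84 + -800 = -938.84 kJ/kg
Q = ṁ·Δh = 108.4 kg/min × -938.84 kJ/kg = -101770 kJ/min
|Q| = 1696.2 kW = 6106.2 MJ/h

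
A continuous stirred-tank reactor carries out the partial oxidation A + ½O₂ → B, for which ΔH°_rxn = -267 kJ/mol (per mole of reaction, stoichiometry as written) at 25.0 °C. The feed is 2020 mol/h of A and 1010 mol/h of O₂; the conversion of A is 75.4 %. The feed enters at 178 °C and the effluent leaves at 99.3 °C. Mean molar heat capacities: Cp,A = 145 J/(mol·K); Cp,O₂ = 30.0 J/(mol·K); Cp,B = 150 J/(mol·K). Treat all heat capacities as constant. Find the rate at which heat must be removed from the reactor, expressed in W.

Q_out = 120000 W

Extent of reaction ξ = 0.754 × 2020 = 1523.1 mol/h
Reaction term: ξ·ΔH°_rxn = 1523.1 × -267 = -406660 kJ/h
Sensible, feed 178→25 °C: -49450 kJ/h
Outlet flows (mol/h): A 496.92, O₂ 248.46, B 1523.1
Sensible, products 25→99.3 °C: 22882 kJ/h
Q = ΔH = -433230 kJ/h = -120.34 kW
Heat removed = 120340 W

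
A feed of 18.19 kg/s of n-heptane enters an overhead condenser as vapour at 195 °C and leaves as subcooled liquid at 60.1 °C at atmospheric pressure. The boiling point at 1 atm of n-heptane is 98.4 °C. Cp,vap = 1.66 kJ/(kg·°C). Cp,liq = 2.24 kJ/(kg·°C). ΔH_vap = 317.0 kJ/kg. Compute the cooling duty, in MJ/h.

Q_c = 36900 MJ/h

vapour 195→98.4 °C: -160.36 kJ/kg
condensation at 98.4 °C: -317 kJ/kg
liquid 98.4→60.1 °C: -85.792 kJ/kg
Δh = -160.36 + -317 + -85.792 = -563.15 kJ/kg
Q = ṁ·Δh = 18.19 kg/s × -563.15 kJ/kg = -10244 kJ/s
|Q| = 10244 kW = 36877 MJ/h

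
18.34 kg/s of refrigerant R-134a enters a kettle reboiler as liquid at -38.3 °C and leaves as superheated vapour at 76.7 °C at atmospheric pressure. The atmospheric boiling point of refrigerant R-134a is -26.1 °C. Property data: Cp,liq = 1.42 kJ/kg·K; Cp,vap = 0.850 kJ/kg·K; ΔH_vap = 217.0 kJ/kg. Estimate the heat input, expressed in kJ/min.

Q = 354000 kJ/min

liquid -38.3→-26.1 °C: 17.324 kJ/kg
vaporisation at -26.1 °C: 217 kJ/kg
vapour -26.1→76.7 °C: 87.38 kJ/kg
Δh = 17.324 + 217 + 87.38 = 321.7 kJ/kg
Q = ṁ·Δh = 18.34 kg/s × 321.7 kJ/kg = 5900.1 kJ/s
|Q| = 5900.1 kW = 354000 kJ/min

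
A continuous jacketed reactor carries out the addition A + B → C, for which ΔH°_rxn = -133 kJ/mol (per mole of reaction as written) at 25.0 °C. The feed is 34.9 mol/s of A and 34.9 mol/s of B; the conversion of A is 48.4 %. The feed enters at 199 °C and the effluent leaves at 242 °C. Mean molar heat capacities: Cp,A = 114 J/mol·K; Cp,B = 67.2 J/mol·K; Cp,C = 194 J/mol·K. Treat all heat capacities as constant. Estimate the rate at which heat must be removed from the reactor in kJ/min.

Extent of reaction ξ = 0.484 × 34.9 = 16.892 mol/s
Reaction term: ξ·ΔH°_rxn = 16.892 × -133 = -2246.6 kJ/s
Sensible, feed 199→25 °C: -1100.4 kJ/s
Outlet flows (mol/s): A 18.008, B 18.008, C 16.892
Sensible, products 25→242 °C: 1419.2 kJ/s
Q = ΔH = -1927.7 kJ/s = -1927.7 kW
Heat removed = 115660 kJ/min

Q_out = 116000 kJ/min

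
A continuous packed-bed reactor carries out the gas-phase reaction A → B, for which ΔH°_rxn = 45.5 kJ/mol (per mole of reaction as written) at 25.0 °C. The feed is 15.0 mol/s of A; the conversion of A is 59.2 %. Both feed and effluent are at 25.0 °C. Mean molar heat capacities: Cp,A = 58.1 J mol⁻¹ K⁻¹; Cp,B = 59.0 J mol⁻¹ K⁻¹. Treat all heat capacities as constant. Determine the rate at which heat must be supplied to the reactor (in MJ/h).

Q_in = 1450 MJ/h

Extent of reaction ξ = 0.592 × 15.0 = 8.88 mol/s
Reaction term: ξ·ΔH°_rxn = 8.88 × 45.5 = 404.04 kJ/s
Q = ΔH = 404.04 kJ/s = 404.04 kW
Heat supplied = 1454.5 MJ/h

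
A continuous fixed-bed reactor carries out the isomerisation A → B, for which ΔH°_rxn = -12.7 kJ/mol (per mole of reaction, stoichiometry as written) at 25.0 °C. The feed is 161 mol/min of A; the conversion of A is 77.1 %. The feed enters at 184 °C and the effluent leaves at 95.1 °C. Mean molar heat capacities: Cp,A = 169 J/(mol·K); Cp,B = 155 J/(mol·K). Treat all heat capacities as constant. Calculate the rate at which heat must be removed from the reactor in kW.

Extent of reaction ξ = 0.771 × 161 = 124.13 mol/min
Reaction term: ξ·ΔH°_rxn = 124.13 × -12.7 = -1576.5 kJ/min
Sensible, feed 184→25 °C: -4326.2 kJ/min
Outlet flows (mol/min): A 36.869, B 124.13
Sensible, products 25→95.1 °C: 1785.5 kJ/min
Q = ΔH = -4117.2 kJ/min = -68.619 kW
Heat removed = 68.619 kW

Q_out = 68.6 kW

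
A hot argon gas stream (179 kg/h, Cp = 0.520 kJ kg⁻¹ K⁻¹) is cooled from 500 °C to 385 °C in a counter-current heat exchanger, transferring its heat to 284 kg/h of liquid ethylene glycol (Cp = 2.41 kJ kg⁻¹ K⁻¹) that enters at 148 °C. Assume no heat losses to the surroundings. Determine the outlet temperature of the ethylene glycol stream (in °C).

T_c,out = 164 °C

Heat released by hot stream: Q = 179 × 0.520 × (500 − 385) = 10704 kJ/h
Energy balance on cold side (adiabatic exchanger): Q = ṁ_c·Cp_c·(T_c,out − T_c,in)
T_c,out = 148 + 10704/(284 × 2.41) = 163.64 °C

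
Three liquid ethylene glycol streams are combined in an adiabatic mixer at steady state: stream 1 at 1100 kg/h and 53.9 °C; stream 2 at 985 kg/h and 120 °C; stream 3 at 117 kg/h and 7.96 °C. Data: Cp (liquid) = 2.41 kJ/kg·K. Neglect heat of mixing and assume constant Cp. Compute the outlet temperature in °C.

T_out = 81.0 °C

Adiabatic, steady state ⇒ Σ ṁᵢCp,ᵢ(T_out − Tᵢ) = 0
Σ ṁᵢCp,ᵢTᵢ = 1100×2.41×53.9 + 985×2.41×120 + 117×2.41×7.96 = 430000
Σ ṁᵢCp,ᵢ = 1100×2.41 + 985×2.41 + 117×2.41 = 5306.8
T_out = 430000 / 5306.8 = 81.027 °C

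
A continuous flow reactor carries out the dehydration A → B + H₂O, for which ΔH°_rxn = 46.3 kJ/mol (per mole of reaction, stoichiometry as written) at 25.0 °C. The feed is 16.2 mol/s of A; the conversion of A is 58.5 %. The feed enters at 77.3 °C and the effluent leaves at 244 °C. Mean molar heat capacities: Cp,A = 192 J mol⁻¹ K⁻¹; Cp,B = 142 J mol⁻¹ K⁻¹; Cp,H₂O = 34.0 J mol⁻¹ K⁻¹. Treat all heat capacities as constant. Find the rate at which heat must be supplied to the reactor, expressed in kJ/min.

Q_in = 55400 kJ/min

Extent of reaction ξ = 0.585 × 16.2 = 9.477 mol/s
Reaction term: ξ·ΔH°_rxn = 9.477 × 46.3 = 438.79 kJ/s
Sensible, feed 77.3→25 °C: -162.67 kJ/s
Outlet flows (mol/s): A 6.723, B 9.477, H₂O 9.477
Sensible, products 25→244 °C: 647.97 kJ/s
Q = ΔH = 924.08 kJ/s = 924.08 kW
Heat supplied = 55445 kJ/min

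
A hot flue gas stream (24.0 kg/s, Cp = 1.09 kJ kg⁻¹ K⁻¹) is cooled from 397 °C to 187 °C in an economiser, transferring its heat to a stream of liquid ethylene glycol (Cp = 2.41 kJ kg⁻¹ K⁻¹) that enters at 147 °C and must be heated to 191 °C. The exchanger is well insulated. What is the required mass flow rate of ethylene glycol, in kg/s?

Heat released by hot stream: Q = 24.0 × 1.09 × (397 − 187) = 5493.6 kJ/s
Energy balance on cold side (adiabatic exchanger): Q = ṁ_c·Cp_c·(T_c,out − T_c,in)
ṁ_c = 5493.6 / [2.41 × (191 − 147)] = 51.807 kg/s

ṁ_c = 51.8 kg/s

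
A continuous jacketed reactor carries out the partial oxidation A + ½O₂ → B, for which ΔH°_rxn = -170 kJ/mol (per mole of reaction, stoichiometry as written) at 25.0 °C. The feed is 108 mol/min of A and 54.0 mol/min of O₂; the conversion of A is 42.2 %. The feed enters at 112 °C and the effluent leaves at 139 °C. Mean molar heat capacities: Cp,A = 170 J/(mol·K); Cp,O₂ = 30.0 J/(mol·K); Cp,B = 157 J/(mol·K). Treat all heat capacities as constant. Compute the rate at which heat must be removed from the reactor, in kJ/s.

Q_out = 123 kJ/s

Extent of reaction ξ = 0.422 × 108 = 45.576 mol/min
Reaction term: ξ·ΔH°_rxn = 45.576 × -170 = -7747.9 kJ/min
Sensible, feed 112→25 °C: -1738.3 kJ/min
Outlet flows (mol/min): A 62.424, O₂ 31.212, B 45.576
Sensible, products 25→139 °C: 2132.2 kJ/min
Q = ΔH = -7353.9 kJ/min = -122.57 kW
Heat removed = 122.57 kJ/s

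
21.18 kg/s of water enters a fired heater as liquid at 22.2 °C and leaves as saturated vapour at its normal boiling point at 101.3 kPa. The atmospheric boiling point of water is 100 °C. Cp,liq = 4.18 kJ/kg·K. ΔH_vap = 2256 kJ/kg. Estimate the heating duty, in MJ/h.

Q = 197000 MJ/h

liquid 22.2→100 °C: 325.2 kJ/kg
vaporisation at 100 °C: 2256 kJ/kg
Δh = 325.2 + 2256 = 2581.2 kJ/kg
Q = ṁ·Δh = 21.18 kg/s × 2581.2 kJ/kg = 54670 kJ/s
|Q| = 54670 kW = 196810 MJ/h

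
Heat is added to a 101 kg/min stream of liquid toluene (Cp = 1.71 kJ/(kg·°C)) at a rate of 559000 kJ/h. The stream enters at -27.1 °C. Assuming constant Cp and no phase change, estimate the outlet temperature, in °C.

T_out = 26.8 °C

Q = 559000 kJ/h = 9316.7 kJ/min
ΔT = Q/(ṁ·Cp) = 9316.7/(101×1.71) = 53.944 K
T_out = -27.1 + 53.944 = 26.844 °C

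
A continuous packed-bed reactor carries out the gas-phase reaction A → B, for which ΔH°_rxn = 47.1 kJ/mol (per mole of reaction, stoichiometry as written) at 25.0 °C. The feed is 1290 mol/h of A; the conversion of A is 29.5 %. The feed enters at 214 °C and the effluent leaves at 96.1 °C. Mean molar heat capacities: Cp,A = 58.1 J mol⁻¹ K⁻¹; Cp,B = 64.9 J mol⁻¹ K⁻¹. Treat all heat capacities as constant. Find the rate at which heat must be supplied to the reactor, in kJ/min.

Extent of reaction ξ = 0.295 × 1290 = 380.55 mol/h
Reaction term: ξ·ΔH°_rxn = 380.55 × 47.1 = 17924 kJ/h
Sensible, feed 214→25 °C: -14165 kJ/h
Outlet flows (mol/h): A 909.45, B 380.55
Sensible, products 25→96.1 °C: 5512.9 kJ/h
Q = ΔH = 9271.4 kJ/h = 2.5754 kW
Heat supplied = 154.52 kJ/min

Q_in = 155 kJ/min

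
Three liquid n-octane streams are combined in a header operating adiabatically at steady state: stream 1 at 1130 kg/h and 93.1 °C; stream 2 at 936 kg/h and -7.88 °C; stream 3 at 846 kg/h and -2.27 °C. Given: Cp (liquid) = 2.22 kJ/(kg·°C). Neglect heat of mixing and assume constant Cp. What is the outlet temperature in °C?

No heat crosses the boundary, so H_out = H_in.
Σ ṁᵢCp,ᵢTᵢ = 1130×2.22×93.1 + 936×2.22×-7.88 + 846×2.22×-2.27 = 212910
Σ ṁᵢCp,ᵢ = 1130×2.22 + 936×2.22 + 846×2.22 = 6464.6
T_out = 212910 / 6464.6 = 32.935 °C

T_out = 32.9 °C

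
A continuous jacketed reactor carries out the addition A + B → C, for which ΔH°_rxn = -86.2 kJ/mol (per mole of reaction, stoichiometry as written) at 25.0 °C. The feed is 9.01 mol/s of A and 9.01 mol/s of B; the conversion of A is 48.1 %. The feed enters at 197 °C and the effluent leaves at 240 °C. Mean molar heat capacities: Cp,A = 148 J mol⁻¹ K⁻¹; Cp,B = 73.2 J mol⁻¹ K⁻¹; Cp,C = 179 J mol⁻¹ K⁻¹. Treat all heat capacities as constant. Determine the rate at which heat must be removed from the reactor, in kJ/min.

Q_out = 19600 kJ/min

Extent of reaction ξ = 0.481 × 9.01 = 4.3338 mol/s
Reaction term: ξ·ΔH°_rxn = 4.3338 × -86.2 = -373.57 kJ/s
Sensible, feed 197→25 °C: -342.8 kJ/s
Outlet flows (mol/s): A 4.6762, B 4.6762, C 4.3338
Sensible, products 25→240 °C: 389.18 kJ/s
Q = ΔH = -327.2 kJ/s = -327.2 kW
Heat removed = 19632 kJ/min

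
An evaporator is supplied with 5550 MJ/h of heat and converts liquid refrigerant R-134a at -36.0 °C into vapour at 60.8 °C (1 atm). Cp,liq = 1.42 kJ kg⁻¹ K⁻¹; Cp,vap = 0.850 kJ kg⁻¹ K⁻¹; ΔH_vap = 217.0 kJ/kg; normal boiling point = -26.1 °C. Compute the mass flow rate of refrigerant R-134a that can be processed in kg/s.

Δh = 1.42×(-26.1−-36.0) + 217.0 + 0.850×(60.8−-26.1) = 304.92 kJ/kg
Q = 5550 MJ/h = 1541.7 kJ/s = 1541.7 kJ/s
ṁ = Q/Δh = 1541.7 / 304.92 = 5.0559 kg/s

ṁ = 5.06 kg/s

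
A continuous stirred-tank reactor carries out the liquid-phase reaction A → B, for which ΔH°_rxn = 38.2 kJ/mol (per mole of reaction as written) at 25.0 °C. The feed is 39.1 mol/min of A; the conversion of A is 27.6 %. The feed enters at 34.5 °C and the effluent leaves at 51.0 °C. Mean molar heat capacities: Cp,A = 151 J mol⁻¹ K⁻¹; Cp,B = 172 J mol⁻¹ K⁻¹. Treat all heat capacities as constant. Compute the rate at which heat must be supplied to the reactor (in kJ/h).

Q_in = 30900 kJ/h

Extent of reaction ξ = 0.276 × 39.1 = 10.792 mol/min
Reaction term: ξ·ΔH°_rxn = 10.792 × 38.2 = 412.24 kJ/min
Sensible, feed 34.5→25 °C: -56.089 kJ/min
Outlet flows (mol/min): A 28.308, B 10.792
Sensible, products 25→51.0 °C: 159.4 kJ/min
Q = ΔH = 515.55 kJ/min = 8.5925 kW
Heat supplied = 30933 kJ/h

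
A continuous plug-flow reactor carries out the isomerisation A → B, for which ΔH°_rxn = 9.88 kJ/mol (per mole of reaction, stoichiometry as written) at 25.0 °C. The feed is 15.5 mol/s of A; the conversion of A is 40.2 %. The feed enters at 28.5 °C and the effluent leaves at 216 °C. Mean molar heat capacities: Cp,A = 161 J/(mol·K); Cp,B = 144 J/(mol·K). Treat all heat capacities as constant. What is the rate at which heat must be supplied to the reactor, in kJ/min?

Q_in = 30600 kJ/min

Extent of reaction ξ = 0.402 × 15.5 = 6.231 mol/s
Reaction term: ξ·ΔH°_rxn = 6.231 × 9.88 = 61.562 kJ/s
Sensible, feed 28.5→25 °C: -8.7342 kJ/s
Outlet flows (mol/s): A 9.269, B 6.231
Sensible, products 25→216 °C: 456.41 kJ/s
Q = ΔH = 509.24 kJ/s = 509.24 kW
Heat supplied = 30554 kJ/min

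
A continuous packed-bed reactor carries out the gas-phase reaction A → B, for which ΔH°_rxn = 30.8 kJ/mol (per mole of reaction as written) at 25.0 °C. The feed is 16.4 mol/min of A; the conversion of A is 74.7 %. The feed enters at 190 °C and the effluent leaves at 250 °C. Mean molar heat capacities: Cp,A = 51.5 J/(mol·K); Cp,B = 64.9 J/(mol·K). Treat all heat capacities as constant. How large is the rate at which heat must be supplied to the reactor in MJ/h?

Extent of reaction ξ = 0.747 × 16.4 = 12.251 mol/min
Reaction term: ξ·ΔH°_rxn = 12.251 × 30.8 = 377.32 kJ/min
Sensible, feed 190→25 °C: -139.36 kJ/min
Outlet flows (mol/min): A 4.1492, B 12.251
Sensible, products 25→250 °C: 226.97 kJ/min
Q = ΔH = 464.94 kJ/min = 7.7489 kW
Heat supplied = 27.896 MJ/h

Q_in = 27.9 MJ/h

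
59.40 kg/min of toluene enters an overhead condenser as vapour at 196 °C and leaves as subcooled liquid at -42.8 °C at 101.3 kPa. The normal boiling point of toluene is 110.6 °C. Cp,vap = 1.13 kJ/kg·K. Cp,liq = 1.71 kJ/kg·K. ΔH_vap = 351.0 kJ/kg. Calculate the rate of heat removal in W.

Q_c = 703000 W

vapour 196→110.6 °C: -96.502 kJ/kg
condensation at 110.6 °C: -351 kJ/kg
liquid 110.6→-42.8 °C: -262.31 kJ/kg
Δh = -96.502 + -351 + -262.31 = -709.82 kJ/kg
Q = ṁ·Δh = 59.40 kg/min × -709.82 kJ/kg = -42163 kJ/min
|Q| = 702.72 kW = 702720 W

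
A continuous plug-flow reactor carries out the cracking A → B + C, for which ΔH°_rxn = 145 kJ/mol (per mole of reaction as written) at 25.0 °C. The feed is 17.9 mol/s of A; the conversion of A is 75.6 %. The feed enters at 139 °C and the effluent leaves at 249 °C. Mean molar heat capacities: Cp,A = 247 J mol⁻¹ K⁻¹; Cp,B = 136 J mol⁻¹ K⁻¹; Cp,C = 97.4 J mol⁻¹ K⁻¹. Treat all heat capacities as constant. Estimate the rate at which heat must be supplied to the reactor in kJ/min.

Extent of reaction ξ = 0.756 × 17.9 = 13.532 mol/s
Reaction term: ξ·ΔH°_rxn = 13.532 × 145 = 1962.2 kJ/s
Sensible, feed 139→25 °C: -504.03 kJ/s
Outlet flows (mol/s): A 4.3676, B 13.532, C 13.532
Sensible, products 25→249 °C: 949.15 kJ/s
Q = ΔH = 2407.3 kJ/s = 2407.3 kW
Heat supplied = 144440 kJ/min

Q_in = 144000 kJ/min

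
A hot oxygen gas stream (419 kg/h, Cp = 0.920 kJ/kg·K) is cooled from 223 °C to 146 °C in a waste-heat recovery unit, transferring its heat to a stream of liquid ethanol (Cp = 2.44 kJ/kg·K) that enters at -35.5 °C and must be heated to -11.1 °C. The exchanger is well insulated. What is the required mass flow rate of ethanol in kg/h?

ṁ_c = 499 kg/h

Heat released by hot stream: Q = 419 × 0.920 × (223 − 146) = 29682 kJ/h
Energy balance on cold side (adiabatic exchanger): Q = ṁ_c·Cp_c·(T_c,out − T_c,in)
ṁ_c = 29682 / [2.44 × (-11.1 − -35.5)] = 498.55 kg/h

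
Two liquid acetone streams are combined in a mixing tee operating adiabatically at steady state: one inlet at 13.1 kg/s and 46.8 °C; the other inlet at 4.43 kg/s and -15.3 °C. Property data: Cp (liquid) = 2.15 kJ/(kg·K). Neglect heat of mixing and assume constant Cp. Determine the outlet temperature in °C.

T_out = 31.1 °C

Energy balance with Q = 0: Σ ṁᵢCp,ᵢ(T_out − Tᵢ) = 0
T_out = Σ ṁᵢCp,ᵢTᵢ / Σ ṁᵢCp,ᵢ
      = 1172.4 / 37.689 = 31.107 °C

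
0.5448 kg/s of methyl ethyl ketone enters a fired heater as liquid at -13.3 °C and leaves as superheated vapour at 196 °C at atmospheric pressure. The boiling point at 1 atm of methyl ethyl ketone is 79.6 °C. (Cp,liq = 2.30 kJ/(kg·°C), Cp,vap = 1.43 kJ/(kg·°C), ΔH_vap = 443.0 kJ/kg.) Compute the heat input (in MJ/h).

liquid -13.3→79.6 °C: 213.67 kJ/kg
vaporisation at 79.6 °C: 443 kJ/kg
vapour 79.6→196 °C: 166.45 kJ/kg
Δh = 213.67 + 443 + 166.45 = 823.12 kJ/kg
Q = ṁ·Δh = 0.5448 kg/s × 823.12 kJ/kg = 448.44 kJ/s
|Q| = 448.44 kW = 1614.4 MJ/h

Q = 1610 MJ/h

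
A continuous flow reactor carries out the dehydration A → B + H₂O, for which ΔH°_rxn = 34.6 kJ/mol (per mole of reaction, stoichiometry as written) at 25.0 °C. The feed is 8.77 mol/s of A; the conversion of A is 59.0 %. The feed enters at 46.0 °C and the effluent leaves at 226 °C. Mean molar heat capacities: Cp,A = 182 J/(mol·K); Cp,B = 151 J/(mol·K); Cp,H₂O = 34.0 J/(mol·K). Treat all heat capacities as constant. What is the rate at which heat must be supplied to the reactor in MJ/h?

Extent of reaction ξ = 0.590 × 8.77 = 5.1743 mol/s
Reaction term: ξ·ΔH°_rxn = 5.1743 × 34.6 = 179.03 kJ/s
Sensible, feed 46.0→25 °C: -33.519 kJ/s
Outlet flows (mol/s): A 3.5957, B 5.1743, H₂O 5.1743
Sensible, products 25→226 °C: 323.94 kJ/s
Q = ΔH = 469.46 kJ/s = 469.46 kW
Heat supplied = 1690 MJ/h

Q_in = 1690 MJ/h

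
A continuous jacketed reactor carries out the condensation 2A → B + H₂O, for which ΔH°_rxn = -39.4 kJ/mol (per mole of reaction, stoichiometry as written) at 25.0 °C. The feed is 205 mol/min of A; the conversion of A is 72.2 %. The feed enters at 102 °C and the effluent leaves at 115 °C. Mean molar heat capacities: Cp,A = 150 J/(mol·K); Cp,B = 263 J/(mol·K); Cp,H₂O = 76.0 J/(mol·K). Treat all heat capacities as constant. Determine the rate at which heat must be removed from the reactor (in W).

Extent of reaction ξ = 0.722 × 205 / 2 = 74.005 mol/min
Reaction term: ξ·ΔH°_rxn = 74.005 × -39.4 = -2915.8 kJ/min
Sensible, feed 102→25 °C: -2367.8 kJ/min
Outlet flows (mol/min): A 56.99, B 74.005, H₂O 74.005
Sensible, products 25→115 °C: 3027.3 kJ/min
Q = ΔH = -2256.3 kJ/min = -37.605 kW
Heat removed = 37605 W

Q_out = 37600 W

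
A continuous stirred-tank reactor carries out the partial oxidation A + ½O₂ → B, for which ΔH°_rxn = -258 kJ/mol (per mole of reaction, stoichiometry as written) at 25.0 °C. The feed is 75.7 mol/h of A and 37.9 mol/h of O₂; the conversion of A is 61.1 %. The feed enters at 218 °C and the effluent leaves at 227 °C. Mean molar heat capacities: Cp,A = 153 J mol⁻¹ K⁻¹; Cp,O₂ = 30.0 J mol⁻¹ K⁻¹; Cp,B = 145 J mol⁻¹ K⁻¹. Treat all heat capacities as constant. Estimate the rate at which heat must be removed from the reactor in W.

Extent of reaction ξ = 0.611 × 75.7 = 46.253 mol/h
Reaction term: ξ·ΔH°_rxn = 46.253 × -258 = -11933 kJ/h
Sensible, feed 218→25 °C: -2454.8 kJ/h
Outlet flows (mol/h): A 29.447, O₂ 14.774, B 46.253
Sensible, products 25→227 °C: 2354.4 kJ/h
Q = ΔH = -12034 kJ/h = -3.3427 kW
Heat removed = 3342.7 W

Q_out = 3340 W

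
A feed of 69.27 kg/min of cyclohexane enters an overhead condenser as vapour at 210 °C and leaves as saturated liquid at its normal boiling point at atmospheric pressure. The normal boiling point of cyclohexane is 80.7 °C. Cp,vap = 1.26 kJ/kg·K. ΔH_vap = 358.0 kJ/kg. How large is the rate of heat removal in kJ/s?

vapour 210→80.7 °C: -162.92 kJ/kg
condensation at 80.7 °C: -358 kJ/kg
Δh = -162.92 + -358 = -520.92 kJ/kg
Q = ṁ·Δh = 69.27 kg/min × -520.92 kJ/kg = -36084 kJ/min
|Q| = 601.4 kW

Q_c = 601 kJ/s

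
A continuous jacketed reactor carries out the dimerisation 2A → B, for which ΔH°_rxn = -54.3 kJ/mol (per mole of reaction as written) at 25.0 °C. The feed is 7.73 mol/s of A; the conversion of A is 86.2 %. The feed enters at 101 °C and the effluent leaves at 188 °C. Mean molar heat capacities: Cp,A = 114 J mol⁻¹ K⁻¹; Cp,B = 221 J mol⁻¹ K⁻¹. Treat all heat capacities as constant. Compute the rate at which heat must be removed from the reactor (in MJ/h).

Q_out = 389 MJ/h

Extent of reaction ξ = 0.862 × 7.73 / 2 = 3.3316 mol/s
Reaction term: ξ·ΔH°_rxn = 3.3316 × -54.3 = -180.91 kJ/s
Sensible, feed 101→25 °C: -66.973 kJ/s
Outlet flows (mol/s): A 1.0667, B 3.3316
Sensible, products 25→188 °C: 139.84 kJ/s
Q = ΔH = -108.04 kJ/s = -108.04 kW
Heat removed = 388.95 MJ/h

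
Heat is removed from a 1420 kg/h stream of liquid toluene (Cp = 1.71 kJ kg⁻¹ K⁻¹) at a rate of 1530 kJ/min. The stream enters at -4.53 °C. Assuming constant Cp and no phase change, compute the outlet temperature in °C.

T_out = -42.3 °C

Q = 1530 kJ/min = 91800 kJ/h
ΔT = Q/(ṁ·Cp) = 91800/(1420×1.71) = 37.806 K
T_out = -4.53 − 37.806 = -42.336 °C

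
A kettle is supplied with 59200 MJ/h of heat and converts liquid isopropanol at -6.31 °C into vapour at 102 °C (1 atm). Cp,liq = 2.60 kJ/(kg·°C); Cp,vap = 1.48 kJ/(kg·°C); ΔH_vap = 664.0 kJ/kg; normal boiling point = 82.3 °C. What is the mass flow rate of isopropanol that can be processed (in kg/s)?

ṁ = 17.8 kg/s

Δh = 2.60×(82.3−-6.31) + 664.0 + 1.48×(102−82.3) = 923.54 kJ/kg
Q = 59200 MJ/h = 16444 kJ/s = 16444 kJ/s
ṁ = Q/Δh = 16444 / 923.54 = 17.806 kg/s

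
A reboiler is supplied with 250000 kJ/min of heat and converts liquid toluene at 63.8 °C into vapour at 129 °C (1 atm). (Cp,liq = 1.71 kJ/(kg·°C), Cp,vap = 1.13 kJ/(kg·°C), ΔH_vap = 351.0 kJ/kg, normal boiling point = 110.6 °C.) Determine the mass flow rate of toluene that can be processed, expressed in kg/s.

ṁ = 9.22 kg/s

Δh = 1.71×(110.6−63.8) + 351.0 + 1.13×(129−110.6) = 451.82 kJ/kg
Q = 250000 kJ/min = 4166.7 kJ/s = 4166.7 kJ/s
ṁ = Q/Δh = 4166.7 / 451.82 = 9.222 kg/s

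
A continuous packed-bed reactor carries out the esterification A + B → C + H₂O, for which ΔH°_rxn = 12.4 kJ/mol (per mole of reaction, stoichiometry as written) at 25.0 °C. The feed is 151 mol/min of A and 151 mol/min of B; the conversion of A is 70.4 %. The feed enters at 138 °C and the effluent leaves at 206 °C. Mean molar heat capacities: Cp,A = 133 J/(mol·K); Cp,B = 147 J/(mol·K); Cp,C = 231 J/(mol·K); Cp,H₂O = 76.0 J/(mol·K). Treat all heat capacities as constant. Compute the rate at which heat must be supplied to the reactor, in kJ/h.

Q_in = 283000 kJ/h

Extent of reaction ξ = 0.704 × 151 = 106.3 mol/min
Reaction term: ξ·ΔH°_rxn = 106.3 × 12.4 = 1318.2 kJ/min
Sensible, feed 138→25 °C: -4777.6 kJ/min
Outlet flows (mol/min): A 44.696, B 44.696, C 106.3, H₂O 106.3
Sensible, products 25→206 °C: 8172.2 kJ/min
Q = ΔH = 4712.7 kJ/min = 78.545 kW
Heat supplied = 282760 kJ/h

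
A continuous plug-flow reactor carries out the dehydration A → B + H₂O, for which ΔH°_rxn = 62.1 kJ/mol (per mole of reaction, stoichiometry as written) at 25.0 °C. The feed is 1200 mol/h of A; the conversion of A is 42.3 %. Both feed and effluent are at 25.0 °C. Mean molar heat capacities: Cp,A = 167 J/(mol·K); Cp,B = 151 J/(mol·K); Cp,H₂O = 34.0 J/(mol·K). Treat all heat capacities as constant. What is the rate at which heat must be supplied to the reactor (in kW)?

Q_in = 8.76 kW

Extent of reaction ξ = 0.423 × 1200 = 507.6 mol/h
Reaction term: ξ·ΔH°_rxn = 507.6 × 62.1 = 31522 kJ/h
Q = ΔH = 31522 kJ/h = 8.7561 kW
Heat supplied = 8.7561 kW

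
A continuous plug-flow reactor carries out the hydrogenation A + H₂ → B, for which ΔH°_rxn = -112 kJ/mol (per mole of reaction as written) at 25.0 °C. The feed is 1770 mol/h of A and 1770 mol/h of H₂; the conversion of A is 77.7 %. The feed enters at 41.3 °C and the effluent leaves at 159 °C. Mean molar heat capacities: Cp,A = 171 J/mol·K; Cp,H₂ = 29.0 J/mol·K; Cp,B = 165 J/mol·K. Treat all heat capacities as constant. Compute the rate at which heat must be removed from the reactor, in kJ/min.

Q_out = 1980 kJ/min

Extent of reaction ξ = 0.777 × 1770 = 1375.3 mol/h
Reaction term: ξ·ΔH°_rxn = 1375.3 × -112 = -154030 kJ/h
Sensible, feed 41.3→25 °C: -5770.2 kJ/h
Outlet flows (mol/h): A 394.71, H₂ 394.71, B 1375.3
Sensible, products 25→159 °C: 40986 kJ/h
Q = ΔH = -118820 kJ/h = -33.005 kW
Heat removed = 1980.3 kJ/min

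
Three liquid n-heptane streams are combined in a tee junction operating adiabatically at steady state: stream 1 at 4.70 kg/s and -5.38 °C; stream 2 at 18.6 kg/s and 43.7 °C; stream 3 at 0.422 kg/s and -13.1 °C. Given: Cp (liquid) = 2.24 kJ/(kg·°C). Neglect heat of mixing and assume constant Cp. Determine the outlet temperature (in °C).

Adiabatic, steady state ⇒ Σ ṁᵢCp,ᵢ(T_out − Tᵢ) = 0
Σ ṁᵢCp,ᵢTᵢ = 4.70×2.24×-5.38 + 18.6×2.24×43.7 + 0.422×2.24×-13.1 = 1751.7
Σ ṁᵢCp,ᵢ = 4.70×2.24 + 18.6×2.24 + 0.422×2.24 = 53.137
T_out = 1751.7 / 53.137 = 32.965 °C

T_out = 33.0 °C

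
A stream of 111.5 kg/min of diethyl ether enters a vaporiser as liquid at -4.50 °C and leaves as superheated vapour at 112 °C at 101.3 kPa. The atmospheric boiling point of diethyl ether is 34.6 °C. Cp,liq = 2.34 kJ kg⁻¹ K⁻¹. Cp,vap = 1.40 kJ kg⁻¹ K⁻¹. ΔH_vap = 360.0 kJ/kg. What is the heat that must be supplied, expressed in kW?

liquid -4.50→34.6 °C: 91.494 kJ/kg
vaporisation at 34.6 °C: 360 kJ/kg
vapour 34.6→112 °C: 108.36 kJ/kg
Δh = 91.494 + 360 + 108.36 = 559.85 kJ/kg
Q = ṁ·Δh = 111.5 kg/min × 559.85 kJ/kg = 62424 kJ/min
|Q| = 1040.4 kW

Q = 1040 kW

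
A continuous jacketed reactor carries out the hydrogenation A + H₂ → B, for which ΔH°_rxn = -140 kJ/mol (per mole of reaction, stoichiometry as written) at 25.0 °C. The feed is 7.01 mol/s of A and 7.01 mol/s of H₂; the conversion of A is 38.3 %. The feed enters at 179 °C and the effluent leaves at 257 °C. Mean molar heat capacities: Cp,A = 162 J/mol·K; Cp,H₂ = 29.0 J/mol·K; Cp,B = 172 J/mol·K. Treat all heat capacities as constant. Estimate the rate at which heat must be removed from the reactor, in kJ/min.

Q_out = 17000 kJ/min

Extent of reaction ξ = 0.383 × 7.01 = 2.6848 mol/s
Reaction term: ξ·ΔH°_rxn = 2.6848 × -140 = -375.88 kJ/s
Sensible, feed 179→25 °C: -206.19 kJ/s
Outlet flows (mol/s): A 4.3252, H₂ 4.3252, B 2.6848
Sensible, products 25→257 °C: 298.79 kJ/s
Q = ΔH = -283.28 kJ/s = -283.28 kW
Heat removed = 16997 kJ/min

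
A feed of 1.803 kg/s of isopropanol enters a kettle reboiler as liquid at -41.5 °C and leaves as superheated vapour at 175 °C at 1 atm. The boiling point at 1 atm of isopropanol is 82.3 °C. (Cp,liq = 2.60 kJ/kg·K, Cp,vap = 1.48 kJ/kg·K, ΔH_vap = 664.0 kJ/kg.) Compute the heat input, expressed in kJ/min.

Q = 121000 kJ/min

liquid -41.5→82.3 °C: 321.88 kJ/kg
vaporisation at 82.3 °C: 664 kJ/kg
vapour 82.3→175 °C: 137.2 kJ/kg
Δh = 321.88 + 664 + 137.2 = 1123.1 kJ/kg
Q = ṁ·Δh = 1.803 kg/s × 1123.1 kJ/kg = 2024.9 kJ/s
|Q| = 2024.9 kW = 121490 kJ/min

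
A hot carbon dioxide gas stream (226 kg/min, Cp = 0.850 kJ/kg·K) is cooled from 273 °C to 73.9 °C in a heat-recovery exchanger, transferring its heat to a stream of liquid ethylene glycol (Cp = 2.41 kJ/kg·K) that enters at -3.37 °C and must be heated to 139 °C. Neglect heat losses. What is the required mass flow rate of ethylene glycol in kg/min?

ṁ_c = 111 kg/min

Heat released by hot stream: Q = 226 × 0.850 × (273 − 73.9) = 38247 kJ/min
Energy balance on cold side (adiabatic exchanger): Q = ṁ_c·Cp_c·(T_c,out − T_c,in)
ṁ_c = 38247 / [2.41 × (139 − -3.37)] = 111.47 kg/min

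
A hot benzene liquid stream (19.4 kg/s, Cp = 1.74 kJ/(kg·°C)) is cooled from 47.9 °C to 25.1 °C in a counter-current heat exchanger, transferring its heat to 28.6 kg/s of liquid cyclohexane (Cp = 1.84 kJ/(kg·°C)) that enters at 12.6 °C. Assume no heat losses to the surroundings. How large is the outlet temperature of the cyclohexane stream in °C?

T_c,out = 27.2 °C

Heat released by hot stream: Q = 19.4 × 1.74 × (47.9 − 25.1) = 769.64 kJ/s
Energy balance on cold side (adiabatic exchanger): Q = ṁ_c·Cp_c·(T_c,out − T_c,in)
T_c,out = 12.6 + 769.64/(28.6 × 1.84) = 27.225 °C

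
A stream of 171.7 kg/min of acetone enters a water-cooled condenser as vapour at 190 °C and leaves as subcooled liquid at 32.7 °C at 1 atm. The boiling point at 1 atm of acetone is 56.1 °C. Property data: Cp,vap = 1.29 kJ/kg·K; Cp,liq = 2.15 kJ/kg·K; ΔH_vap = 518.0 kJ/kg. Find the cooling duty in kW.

vapour 190→56.1 °C: -172.73 kJ/kg
condensation at 56.1 °C: -518 kJ/kg
liquid 56.1→32.7 °C: -50.31 kJ/kg
Δh = -172.73 + -518 + -50.31 = -741.04 kJ/kg
Q = ṁ·Δh = 171.7 kg/min × -741.04 kJ/kg = -127240 kJ/min
|Q| = 2120.6 kW

Q_c = 2120 kW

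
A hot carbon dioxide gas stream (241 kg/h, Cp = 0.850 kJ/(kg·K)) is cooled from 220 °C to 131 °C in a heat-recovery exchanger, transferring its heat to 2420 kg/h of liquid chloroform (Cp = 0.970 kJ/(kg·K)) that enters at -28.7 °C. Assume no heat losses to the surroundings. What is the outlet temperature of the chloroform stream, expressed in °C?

Heat released by hot stream: Q = 241 × 0.850 × (220 − 131) = 18232 kJ/h
Energy balance on cold side (adiabatic exchanger): Q = ṁ_c·Cp_c·(T_c,out − T_c,in)
T_c,out = -28.7 + 18232/(2420 × 0.970) = -20.933 °C

T_c,out = -20.9 °C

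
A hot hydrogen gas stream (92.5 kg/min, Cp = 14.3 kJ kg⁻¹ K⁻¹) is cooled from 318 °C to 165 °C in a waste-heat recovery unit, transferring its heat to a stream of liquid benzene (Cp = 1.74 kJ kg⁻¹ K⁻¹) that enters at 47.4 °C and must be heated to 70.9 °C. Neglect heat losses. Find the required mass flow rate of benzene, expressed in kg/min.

ṁ_c = 4950 kg/min

Heat released by hot stream: Q = 92.5 × 14.3 × (318 − 165) = 202380 kJ/min
Energy balance on cold side (adiabatic exchanger): Q = ṁ_c·Cp_c·(T_c,out − T_c,in)
ṁ_c = 202380 / [1.74 × (70.9 − 47.4)] = 4949.4 kg/min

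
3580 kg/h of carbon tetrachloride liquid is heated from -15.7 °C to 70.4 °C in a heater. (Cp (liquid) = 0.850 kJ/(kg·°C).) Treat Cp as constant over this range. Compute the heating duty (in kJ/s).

Q = ṁ·Cp·ΔT = 3580 × 0.850 × (70.4 − -15.7) = 262000 kJ/h
Converting: 262000 / 3600 s = 72.778 kW

Q = 72.8 kJ/s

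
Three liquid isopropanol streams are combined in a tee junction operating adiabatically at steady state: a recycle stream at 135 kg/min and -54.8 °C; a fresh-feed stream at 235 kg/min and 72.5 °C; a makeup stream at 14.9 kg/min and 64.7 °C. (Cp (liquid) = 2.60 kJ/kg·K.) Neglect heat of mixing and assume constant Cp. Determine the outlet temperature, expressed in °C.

Energy balance with Q = 0: Σ ṁᵢCp,ᵢ(T_out − Tᵢ) = 0
T_out = Σ ṁᵢCp,ᵢTᵢ / Σ ṁᵢCp,ᵢ
      = 27569 / 1000.7 = 27.549 °C

T_out = 27.5 °C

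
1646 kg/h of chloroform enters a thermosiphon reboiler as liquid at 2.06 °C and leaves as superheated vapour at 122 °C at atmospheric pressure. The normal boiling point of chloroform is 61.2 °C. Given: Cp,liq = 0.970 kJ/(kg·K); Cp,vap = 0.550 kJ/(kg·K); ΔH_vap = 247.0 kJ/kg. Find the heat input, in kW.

Q = 154 kW

liquid 2.06→61.2 °C: 57.366 kJ/kg
vaporisation at 61.2 °C: 247 kJ/kg
vapour 61.2→122 °C: 33.44 kJ/kg
Δh = 57.366 + 247 + 33.44 = 337.81 kJ/kg
Q = ṁ·Δh = 1646 kg/h × 337.81 kJ/kg = 556030 kJ/h
|Q| = 154.45 kW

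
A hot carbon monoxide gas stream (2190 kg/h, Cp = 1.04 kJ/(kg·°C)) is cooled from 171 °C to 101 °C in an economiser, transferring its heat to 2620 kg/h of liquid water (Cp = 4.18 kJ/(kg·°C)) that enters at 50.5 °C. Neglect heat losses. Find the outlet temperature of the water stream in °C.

T_c,out = 65.1 °C

Heat released by hot stream: Q = 2190 × 1.04 × (171 − 101) = 159430 kJ/h
Energy balance on cold side (adiabatic exchanger): Q = ṁ_c·Cp_c·(T_c,out − T_c,in)
T_c,out = 50.5 + 159430/(2620 × 4.18) = 65.058 °C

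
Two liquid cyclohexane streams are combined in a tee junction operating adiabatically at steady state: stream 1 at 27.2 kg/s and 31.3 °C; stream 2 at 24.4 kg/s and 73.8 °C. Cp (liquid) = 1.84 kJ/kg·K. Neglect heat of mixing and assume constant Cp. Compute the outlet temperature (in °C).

T_out = 51.4 °C

No heat crosses the boundary, so H_out = H_in.
Σ ṁᵢCp,ᵢTᵢ = 27.2×1.84×31.3 + 24.4×1.84×73.8 = 4879.8
Σ ṁᵢCp,ᵢ = 27.2×1.84 + 24.4×1.84 = 94.944
T_out = 4879.8 / 94.944 = 51.397 °C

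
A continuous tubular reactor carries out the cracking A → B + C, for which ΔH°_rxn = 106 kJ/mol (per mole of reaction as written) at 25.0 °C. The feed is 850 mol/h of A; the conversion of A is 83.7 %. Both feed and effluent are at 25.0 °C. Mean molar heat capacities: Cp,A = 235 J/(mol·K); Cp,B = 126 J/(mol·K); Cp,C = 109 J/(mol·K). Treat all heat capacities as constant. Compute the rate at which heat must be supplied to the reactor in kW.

Extent of reaction ξ = 0.837 × 850 = 711.45 mol/h
Reaction term: ξ·ΔH°_rxn = 711.45 × 106 = 75414 kJ/h
Q = ΔH = 75414 kJ/h = 20.948 kW
Heat supplied = 20.948 kW

Q_in = 20.9 kW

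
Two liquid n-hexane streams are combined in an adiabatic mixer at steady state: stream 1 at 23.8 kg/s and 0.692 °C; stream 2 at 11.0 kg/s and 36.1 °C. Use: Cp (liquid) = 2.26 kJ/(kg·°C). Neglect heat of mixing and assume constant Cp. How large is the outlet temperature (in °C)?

Adiabatic, steady state ⇒ Σ ṁᵢCp,ᵢ(T_out − Tᵢ) = 0
T_out = Σ ṁᵢCp,ᵢTᵢ / Σ ṁᵢCp,ᵢ
      = 934.67 / 78.648 = 11.884 °C

T_out = 11.9 °C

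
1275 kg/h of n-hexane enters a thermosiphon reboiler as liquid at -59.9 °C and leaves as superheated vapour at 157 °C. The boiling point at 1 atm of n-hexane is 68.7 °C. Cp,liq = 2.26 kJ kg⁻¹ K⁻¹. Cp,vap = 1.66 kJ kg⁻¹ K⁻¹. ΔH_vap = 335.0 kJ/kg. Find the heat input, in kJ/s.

Q = 273 kJ/s

liquid -59.9→68.7 °C: 290.64 kJ/kg
vaporisation at 68.7 °C: 335 kJ/kg
vapour 68.7→157 °C: 146.58 kJ/kg
Δh = 290.64 + 335 + 146.58 = 772.21 kJ/kg
Q = ṁ·Δh = 1275 kg/h × 772.21 kJ/kg = 984570 kJ/h
|Q| = 273.49 kW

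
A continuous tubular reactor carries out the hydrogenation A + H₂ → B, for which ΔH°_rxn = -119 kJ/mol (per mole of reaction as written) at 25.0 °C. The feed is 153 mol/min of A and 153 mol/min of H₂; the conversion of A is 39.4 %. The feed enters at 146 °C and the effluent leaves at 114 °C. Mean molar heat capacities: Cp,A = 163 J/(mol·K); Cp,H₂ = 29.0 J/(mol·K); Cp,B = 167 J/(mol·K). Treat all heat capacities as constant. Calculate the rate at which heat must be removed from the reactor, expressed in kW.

Q_out = 137 kW

Extent of reaction ξ = 0.394 × 153 = 60.282 mol/min
Reaction term: ξ·ΔH°_rxn = 60.282 × -119 = -7173.6 kJ/min
Sensible, feed 146→25 °C: -3554.5 kJ/min
Outlet flows (mol/min): A 92.718, H₂ 92.718, B 60.282
Sensible, products 25→114 °C: 2480.3 kJ/min
Q = ΔH = -8247.7 kJ/min = -137.46 kW
Heat removed = 137.46 kW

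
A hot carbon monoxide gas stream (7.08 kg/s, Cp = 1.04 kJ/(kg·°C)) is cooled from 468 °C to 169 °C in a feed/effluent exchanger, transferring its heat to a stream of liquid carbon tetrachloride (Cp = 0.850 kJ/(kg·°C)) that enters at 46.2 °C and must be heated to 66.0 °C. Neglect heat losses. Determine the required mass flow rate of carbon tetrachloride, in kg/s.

ṁ_c = 131 kg/s

Heat released by hot stream: Q = 7.08 × 1.04 × (468 − 169) = 2201.6 kJ/s
Energy balance on cold side (adiabatic exchanger): Q = ṁ_c·Cp_c·(T_c,out − T_c,in)
ṁ_c = 2201.6 / [0.850 × (66.0 − 46.2)] = 130.81 kg/s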